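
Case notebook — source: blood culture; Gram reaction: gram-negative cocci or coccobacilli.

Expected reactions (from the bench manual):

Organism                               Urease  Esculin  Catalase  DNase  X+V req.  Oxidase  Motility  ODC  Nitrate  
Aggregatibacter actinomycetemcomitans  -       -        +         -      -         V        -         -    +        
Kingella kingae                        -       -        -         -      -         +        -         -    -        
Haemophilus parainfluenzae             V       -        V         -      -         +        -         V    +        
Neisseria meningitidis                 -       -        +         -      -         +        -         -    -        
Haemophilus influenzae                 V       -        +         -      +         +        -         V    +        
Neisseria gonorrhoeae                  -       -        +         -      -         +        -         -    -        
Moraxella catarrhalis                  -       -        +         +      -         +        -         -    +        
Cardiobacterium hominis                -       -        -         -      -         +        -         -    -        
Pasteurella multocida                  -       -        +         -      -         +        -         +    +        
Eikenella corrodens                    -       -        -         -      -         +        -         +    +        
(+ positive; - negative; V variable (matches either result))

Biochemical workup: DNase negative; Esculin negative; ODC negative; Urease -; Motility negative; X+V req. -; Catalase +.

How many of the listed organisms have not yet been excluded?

DNase -: excludes Moraxella catarrhalis — 9 left.
Catalase +: excludes Kingella kingae, Cardiobacterium hominis, Eikenella corrodens — 6 left.
Esculin -: all 6 remaining candidates are consistent.
ODC -: excludes Pasteurella multocida — 5 left.
X+V req. -: excludes Haemophilus influenzae — 4 left.
Motility -: all 4 remaining candidates are consistent.
Urease -: all 4 remaining candidates are consistent.
Still consistent: Aggregatibacter actinomycetemcomitans, Haemophilus parainfluenzae, Neisseria gonorrhoeae, Neisseria meningitidis.

4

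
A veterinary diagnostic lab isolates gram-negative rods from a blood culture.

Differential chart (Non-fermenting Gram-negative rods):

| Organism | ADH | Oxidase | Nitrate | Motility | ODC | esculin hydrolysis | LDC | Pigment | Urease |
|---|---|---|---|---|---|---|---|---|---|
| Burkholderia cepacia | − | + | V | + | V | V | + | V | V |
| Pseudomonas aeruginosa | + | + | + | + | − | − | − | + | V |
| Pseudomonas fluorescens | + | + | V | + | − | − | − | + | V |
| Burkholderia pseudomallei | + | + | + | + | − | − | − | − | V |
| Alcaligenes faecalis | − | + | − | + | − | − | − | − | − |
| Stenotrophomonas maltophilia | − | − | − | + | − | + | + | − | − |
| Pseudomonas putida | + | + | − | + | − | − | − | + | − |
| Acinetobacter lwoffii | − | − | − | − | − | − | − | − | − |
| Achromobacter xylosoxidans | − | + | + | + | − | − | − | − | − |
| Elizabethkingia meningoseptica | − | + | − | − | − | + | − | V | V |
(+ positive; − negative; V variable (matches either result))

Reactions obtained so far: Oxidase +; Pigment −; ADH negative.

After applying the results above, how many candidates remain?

Oxidase +: excludes Stenotrophomonas maltophilia, Acinetobacter lwoffii — 8 left.
Pigment −: excludes Pseudomonas aeruginosa, Pseudomonas fluorescens, Pseudomonas putida — 5 left.
ADH −: excludes Burkholderia pseudomallei — 4 left.
Still consistent: Achromobacter xylosoxidans, Alcaligenes faecalis, Burkholderia cepacia, Elizabethkingia meningoseptica.

4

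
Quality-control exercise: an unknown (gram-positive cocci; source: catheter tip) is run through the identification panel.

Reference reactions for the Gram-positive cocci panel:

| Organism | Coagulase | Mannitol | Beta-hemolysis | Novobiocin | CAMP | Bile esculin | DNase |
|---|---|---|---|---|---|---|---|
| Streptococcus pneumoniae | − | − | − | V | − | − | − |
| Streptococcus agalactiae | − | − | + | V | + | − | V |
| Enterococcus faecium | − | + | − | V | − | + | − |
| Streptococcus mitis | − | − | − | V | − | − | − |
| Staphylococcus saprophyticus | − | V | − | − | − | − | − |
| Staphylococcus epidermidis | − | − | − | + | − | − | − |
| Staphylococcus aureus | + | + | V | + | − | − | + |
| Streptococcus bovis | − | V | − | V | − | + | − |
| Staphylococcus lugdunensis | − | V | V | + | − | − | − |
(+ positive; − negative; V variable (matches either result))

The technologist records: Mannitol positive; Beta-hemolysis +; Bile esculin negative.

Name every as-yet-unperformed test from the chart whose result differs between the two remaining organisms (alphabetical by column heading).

Coagulase, DNase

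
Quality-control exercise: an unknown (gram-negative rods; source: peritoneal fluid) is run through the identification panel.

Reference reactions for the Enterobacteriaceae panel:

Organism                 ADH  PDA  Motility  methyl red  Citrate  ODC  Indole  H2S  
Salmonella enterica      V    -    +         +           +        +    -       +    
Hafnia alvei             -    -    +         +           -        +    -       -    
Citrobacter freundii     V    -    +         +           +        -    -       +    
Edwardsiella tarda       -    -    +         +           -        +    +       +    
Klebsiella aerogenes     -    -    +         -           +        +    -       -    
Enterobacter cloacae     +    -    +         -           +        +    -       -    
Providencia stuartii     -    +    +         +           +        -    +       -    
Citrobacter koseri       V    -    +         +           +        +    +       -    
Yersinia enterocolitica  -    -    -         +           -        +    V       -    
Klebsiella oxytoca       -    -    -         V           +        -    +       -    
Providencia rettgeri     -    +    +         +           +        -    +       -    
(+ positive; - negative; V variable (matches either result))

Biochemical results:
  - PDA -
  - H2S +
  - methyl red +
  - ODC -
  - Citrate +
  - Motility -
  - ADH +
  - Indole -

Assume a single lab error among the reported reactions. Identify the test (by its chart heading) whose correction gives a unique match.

As reported, no row in the chart matches all 8 reactions.
Reversing H2S → still no organism matches.
Reversing Citrate → still no organism matches.
Reversing ADH → still no organism matches.
Reversing Motility (to +) → unique match: Citrobacter freundii.
Reversing PDA → still no organism matches.
Reversing methyl red → still no organism matches.
Reversing Indole → still no organism matches.
Reversing ODC → still no organism matches.

Motility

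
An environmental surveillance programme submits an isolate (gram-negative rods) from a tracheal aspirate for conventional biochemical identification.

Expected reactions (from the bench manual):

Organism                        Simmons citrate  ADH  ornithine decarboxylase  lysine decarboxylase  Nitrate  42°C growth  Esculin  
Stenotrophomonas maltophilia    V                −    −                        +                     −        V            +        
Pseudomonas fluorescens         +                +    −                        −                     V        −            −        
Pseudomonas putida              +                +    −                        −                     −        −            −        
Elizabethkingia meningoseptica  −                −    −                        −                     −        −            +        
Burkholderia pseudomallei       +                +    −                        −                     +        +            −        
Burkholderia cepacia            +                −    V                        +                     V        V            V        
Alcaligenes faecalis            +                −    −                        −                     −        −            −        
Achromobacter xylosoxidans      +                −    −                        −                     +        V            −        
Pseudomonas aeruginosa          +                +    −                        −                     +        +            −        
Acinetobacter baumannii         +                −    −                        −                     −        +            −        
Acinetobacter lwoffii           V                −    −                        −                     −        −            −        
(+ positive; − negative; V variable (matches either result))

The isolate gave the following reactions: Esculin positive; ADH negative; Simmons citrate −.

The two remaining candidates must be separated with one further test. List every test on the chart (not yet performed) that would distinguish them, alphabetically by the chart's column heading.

Simmons citrate −: excludes 8 organisms — 3 left.
ADH −: all 3 remaining candidates are consistent.
Esculin +: excludes Acinetobacter lwoffii — 2 left.
Two candidates remain: Elizabethkingia meningoseptica and Stenotrophomonas maltophilia.
  ornithine decarboxylase: − vs − — same for both, does not separate.
  lysine decarboxylase: Elizabethkingia meningoseptica −, Stenotrophomonas maltophilia + — discriminates.
  Nitrate: − vs − — same for both, does not separate.
  42°C growth: − vs V — variable for at least one, does not separate.

lysine decarboxylase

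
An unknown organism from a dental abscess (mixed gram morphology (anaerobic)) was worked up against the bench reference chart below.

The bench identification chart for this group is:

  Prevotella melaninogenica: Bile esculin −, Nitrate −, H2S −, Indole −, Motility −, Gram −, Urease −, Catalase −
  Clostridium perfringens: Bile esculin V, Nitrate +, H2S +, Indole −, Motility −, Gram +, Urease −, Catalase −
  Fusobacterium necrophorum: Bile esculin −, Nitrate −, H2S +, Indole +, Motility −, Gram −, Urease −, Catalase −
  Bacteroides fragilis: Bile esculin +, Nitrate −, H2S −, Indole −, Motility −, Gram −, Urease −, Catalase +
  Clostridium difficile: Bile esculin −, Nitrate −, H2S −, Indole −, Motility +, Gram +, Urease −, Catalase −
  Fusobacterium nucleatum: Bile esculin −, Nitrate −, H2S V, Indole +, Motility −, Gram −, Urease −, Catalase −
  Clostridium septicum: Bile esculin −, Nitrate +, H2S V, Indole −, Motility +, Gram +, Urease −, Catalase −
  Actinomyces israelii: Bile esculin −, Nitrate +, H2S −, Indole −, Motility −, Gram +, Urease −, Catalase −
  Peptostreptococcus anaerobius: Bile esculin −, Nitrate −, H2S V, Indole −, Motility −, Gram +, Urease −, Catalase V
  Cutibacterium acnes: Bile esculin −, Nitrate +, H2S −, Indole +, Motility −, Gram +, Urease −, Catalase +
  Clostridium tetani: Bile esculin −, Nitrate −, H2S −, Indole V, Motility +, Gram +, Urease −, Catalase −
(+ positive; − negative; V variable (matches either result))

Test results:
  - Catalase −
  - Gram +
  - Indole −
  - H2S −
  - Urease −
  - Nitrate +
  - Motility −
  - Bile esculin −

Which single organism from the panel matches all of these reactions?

Actinomyces israelii

Motility −: excludes Clostridium difficile, Clostridium septicum, Clostridium tetani — 8 left.
Nitrate +: excludes 5 organisms — 3 left.
Catalase −: excludes Cutibacterium acnes — 2 left.
Bile esculin −: all 2 remaining candidates are consistent.
H2S −: excludes Clostridium perfringens — 1 left.
Urease −: the one remaining candidate is consistent.
Indole −: the one remaining candidate is consistent.
Gram +: the one remaining candidate is consistent.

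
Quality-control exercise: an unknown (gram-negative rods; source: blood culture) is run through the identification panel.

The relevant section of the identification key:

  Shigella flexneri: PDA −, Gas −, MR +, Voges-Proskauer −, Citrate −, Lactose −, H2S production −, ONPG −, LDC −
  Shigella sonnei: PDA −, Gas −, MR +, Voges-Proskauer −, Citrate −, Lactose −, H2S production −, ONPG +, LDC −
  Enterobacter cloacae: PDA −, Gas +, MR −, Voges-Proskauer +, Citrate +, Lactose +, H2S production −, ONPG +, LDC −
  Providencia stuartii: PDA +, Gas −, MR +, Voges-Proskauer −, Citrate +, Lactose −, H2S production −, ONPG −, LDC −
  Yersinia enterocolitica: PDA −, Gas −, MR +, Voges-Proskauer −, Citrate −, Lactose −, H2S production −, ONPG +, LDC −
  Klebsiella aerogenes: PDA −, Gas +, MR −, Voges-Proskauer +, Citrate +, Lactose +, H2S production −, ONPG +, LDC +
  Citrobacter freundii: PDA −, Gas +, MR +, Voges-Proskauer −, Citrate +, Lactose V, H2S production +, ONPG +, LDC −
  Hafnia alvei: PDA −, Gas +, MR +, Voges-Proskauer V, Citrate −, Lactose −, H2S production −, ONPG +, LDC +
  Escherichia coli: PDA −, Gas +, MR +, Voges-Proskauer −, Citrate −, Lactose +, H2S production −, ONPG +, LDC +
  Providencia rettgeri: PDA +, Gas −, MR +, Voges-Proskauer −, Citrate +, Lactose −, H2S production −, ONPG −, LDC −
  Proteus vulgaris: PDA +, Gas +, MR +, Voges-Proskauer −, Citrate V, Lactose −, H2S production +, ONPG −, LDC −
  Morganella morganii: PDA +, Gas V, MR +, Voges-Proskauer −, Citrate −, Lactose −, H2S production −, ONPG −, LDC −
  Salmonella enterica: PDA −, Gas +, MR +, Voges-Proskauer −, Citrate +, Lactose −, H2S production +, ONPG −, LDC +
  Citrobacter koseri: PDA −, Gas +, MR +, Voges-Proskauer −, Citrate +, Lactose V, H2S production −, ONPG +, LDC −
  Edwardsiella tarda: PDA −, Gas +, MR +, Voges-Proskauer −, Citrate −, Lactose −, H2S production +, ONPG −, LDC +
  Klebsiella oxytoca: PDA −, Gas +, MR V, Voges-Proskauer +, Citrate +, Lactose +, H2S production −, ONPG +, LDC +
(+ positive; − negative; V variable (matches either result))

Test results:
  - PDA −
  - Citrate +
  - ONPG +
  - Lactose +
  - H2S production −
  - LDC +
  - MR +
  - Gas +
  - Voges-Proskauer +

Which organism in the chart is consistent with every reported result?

Gas +: excludes 5 organisms — 11 left.
Voges-Proskauer +: excludes 7 organisms — 4 left.
Citrate +: excludes Hafnia alvei — 3 left.
LDC +: excludes Enterobacter cloacae — 2 left.
Lactose +: all 2 remaining candidates are consistent.
MR +: excludes Klebsiella aerogenes — 1 left.
ONPG +: the one remaining candidate is consistent.
PDA −: the one remaining candidate is consistent.
H2S production −: the one remaining candidate is consistent.

Klebsiella oxytoca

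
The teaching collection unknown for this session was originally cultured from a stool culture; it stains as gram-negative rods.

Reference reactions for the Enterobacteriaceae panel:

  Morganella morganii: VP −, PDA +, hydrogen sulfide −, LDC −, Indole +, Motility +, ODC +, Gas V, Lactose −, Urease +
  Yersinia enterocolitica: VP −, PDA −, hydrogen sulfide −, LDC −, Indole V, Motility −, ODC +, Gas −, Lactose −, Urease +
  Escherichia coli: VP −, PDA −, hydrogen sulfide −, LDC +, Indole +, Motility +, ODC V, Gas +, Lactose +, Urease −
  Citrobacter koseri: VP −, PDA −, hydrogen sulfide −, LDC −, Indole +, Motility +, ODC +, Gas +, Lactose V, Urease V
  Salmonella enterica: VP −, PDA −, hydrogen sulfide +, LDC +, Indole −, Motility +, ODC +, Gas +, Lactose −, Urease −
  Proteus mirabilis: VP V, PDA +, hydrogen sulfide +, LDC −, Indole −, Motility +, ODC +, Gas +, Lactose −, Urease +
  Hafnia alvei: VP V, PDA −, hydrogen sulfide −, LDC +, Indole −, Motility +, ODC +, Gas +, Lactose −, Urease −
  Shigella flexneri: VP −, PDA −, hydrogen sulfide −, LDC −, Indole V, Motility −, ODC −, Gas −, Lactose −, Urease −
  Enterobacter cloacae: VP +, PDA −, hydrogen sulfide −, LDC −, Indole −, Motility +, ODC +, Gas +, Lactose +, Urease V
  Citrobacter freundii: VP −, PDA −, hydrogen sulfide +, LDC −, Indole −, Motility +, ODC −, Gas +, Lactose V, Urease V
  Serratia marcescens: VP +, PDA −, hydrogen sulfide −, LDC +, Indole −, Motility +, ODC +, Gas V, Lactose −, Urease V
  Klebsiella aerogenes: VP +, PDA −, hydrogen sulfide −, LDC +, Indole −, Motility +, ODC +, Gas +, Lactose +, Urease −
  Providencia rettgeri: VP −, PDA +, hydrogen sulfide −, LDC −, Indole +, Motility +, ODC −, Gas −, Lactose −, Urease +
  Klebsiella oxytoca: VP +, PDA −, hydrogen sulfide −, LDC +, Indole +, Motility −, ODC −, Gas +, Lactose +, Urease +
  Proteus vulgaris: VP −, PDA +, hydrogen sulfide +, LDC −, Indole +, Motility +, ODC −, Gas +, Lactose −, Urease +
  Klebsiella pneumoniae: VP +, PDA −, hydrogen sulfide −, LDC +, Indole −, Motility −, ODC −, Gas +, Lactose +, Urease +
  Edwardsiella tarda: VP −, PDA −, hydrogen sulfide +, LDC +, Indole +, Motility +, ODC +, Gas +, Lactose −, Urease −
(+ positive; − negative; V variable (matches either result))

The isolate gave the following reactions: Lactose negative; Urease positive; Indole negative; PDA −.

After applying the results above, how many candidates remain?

Lactose −: excludes 5 organisms — 12 left.
PDA −: excludes Morganella morganii, Proteus mirabilis, Providencia rettgeri, Proteus vulgaris — 8 left.
Indole −: excludes Citrobacter koseri, Edwardsiella tarda — 6 left.
Urease +: excludes Salmonella enterica, Hafnia alvei, Shigella flexneri — 3 left.
Still consistent: Citrobacter freundii, Serratia marcescens, Yersinia enterocolitica.

3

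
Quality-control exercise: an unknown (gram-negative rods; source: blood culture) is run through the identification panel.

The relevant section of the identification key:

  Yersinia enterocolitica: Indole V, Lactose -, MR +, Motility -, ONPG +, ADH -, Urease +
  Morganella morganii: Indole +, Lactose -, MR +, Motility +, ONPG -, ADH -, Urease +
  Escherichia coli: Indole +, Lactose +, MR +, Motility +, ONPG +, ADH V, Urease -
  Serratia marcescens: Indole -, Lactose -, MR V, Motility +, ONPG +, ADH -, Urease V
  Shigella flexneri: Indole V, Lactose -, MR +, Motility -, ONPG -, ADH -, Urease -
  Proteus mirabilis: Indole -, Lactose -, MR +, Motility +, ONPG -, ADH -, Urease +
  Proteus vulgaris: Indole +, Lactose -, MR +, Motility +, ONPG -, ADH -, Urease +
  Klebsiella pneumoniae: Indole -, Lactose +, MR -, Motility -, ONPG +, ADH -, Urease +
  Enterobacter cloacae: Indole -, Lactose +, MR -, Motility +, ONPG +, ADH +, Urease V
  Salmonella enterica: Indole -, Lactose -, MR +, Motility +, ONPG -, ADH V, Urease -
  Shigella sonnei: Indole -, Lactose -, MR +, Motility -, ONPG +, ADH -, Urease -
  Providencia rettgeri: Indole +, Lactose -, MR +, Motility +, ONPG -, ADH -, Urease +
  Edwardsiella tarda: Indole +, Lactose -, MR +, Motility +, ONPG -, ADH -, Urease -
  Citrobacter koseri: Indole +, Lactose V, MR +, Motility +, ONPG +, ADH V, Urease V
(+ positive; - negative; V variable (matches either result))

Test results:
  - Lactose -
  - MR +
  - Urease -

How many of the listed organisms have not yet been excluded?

Urease -: excludes 6 organisms — 8 left.
MR +: excludes Enterobacter cloacae — 7 left.
Lactose -: excludes Escherichia coli — 6 left.
Still consistent: Citrobacter koseri, Edwardsiella tarda, Salmonella enterica, Serratia marcescens, Shigella flexneri, Shigella sonnei.

6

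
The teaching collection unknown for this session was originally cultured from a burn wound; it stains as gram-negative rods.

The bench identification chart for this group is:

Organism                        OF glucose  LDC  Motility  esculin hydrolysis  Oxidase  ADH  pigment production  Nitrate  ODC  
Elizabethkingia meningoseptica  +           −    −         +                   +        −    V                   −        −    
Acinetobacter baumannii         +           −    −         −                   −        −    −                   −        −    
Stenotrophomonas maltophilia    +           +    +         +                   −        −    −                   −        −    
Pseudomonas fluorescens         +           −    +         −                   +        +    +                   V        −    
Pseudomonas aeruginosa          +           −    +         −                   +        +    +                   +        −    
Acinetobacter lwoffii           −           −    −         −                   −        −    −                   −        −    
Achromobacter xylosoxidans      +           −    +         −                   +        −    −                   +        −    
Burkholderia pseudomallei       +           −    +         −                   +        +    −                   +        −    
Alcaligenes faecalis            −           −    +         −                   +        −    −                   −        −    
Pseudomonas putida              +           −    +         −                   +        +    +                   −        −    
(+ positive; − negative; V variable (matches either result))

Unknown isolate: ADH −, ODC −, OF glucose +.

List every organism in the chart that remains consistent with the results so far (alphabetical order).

Achromobacter xylosoxidans, Acinetobacter baumannii, Elizabethkingia meningoseptica, Stenotrophomonas maltophilia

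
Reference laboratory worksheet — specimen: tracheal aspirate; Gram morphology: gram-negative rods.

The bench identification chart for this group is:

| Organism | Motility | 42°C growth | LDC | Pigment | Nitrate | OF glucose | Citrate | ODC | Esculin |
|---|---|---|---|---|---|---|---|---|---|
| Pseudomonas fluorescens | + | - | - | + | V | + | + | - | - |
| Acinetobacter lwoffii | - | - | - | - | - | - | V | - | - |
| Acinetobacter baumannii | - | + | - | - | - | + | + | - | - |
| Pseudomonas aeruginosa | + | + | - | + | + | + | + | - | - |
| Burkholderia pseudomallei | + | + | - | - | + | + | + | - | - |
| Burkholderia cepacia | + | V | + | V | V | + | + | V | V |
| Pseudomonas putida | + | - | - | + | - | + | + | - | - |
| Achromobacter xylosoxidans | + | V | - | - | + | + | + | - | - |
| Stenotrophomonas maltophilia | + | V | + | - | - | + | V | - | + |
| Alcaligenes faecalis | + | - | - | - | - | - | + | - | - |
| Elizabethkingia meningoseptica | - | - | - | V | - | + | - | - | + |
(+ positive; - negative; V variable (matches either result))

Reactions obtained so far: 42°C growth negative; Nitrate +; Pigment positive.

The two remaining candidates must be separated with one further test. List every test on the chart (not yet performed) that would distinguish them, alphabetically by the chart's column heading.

LDC

42°C growth -: excludes Acinetobacter baumannii, Pseudomonas aeruginosa, Burkholderia pseudomallei — 8 left.
Nitrate +: excludes 5 organisms — 3 left.
Pigment +: excludes Achromobacter xylosoxidans — 2 left.
Two candidates remain: Burkholderia cepacia and Pseudomonas fluorescens.
  Motility: + vs + — same for both, does not separate.
  LDC: Burkholderia cepacia +, Pseudomonas fluorescens - — discriminates.
  OF glucose: + vs + — same for both, does not separate.
  Citrate: + vs + — same for both, does not separate.
  ODC: V vs - — variable for at least one, does not separate.
  Esculin: V vs - — variable for at least one, does not separate.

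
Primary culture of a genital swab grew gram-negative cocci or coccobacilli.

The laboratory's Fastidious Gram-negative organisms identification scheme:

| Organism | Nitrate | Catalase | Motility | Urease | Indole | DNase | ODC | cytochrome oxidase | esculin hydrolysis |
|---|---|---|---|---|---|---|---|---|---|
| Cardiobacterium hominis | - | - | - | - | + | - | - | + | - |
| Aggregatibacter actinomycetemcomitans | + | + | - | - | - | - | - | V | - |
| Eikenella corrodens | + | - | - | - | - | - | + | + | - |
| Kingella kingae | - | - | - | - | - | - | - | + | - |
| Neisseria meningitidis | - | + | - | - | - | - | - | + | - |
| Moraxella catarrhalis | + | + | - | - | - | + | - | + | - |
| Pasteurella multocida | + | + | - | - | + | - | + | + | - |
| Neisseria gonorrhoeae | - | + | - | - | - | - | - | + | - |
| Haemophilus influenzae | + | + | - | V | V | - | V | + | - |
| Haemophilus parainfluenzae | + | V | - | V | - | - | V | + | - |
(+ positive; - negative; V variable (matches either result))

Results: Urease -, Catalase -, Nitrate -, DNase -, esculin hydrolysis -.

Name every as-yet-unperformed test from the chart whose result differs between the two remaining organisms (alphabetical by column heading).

esculin hydrolysis -: all 10 remaining candidates are consistent.
Catalase -: excludes 6 organisms — 4 left.
Urease -: all 4 remaining candidates are consistent.
DNase -: all 4 remaining candidates are consistent.
Nitrate -: excludes Eikenella corrodens, Haemophilus parainfluenzae — 2 left.
Two candidates remain: Cardiobacterium hominis and Kingella kingae.
  Motility: - vs - — same for both, does not separate.
  Indole: Cardiobacterium hominis +, Kingella kingae - — discriminates.
  ODC: - vs - — same for both, does not separate.
  cytochrome oxidase: + vs + — same for both, does not separate.

Indole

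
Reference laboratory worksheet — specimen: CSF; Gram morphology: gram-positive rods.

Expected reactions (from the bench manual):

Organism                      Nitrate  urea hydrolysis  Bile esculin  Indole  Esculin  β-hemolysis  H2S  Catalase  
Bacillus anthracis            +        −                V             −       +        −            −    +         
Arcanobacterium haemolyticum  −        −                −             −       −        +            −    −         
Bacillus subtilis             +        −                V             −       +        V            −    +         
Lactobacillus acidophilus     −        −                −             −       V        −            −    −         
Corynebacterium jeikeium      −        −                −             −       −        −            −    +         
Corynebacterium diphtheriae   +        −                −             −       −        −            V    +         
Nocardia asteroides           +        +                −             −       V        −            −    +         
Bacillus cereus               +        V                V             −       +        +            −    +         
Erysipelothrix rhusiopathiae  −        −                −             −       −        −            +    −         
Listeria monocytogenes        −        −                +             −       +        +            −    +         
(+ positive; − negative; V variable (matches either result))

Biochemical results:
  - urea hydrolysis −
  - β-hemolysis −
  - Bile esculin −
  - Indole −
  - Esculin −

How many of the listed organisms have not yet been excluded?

Esculin −: excludes Bacillus anthracis, Bacillus subtilis, Bacillus cereus, Listeria monocytogenes — 6 left.
β-hemolysis −: excludes Arcanobacterium haemolyticum — 5 left.
urea hydrolysis −: excludes Nocardia asteroides — 4 left.
Bile esculin −: all 4 remaining candidates are consistent.
Indole −: all 4 remaining candidates are consistent.
Still consistent: Corynebacterium diphtheriae, Corynebacterium jeikeium, Erysipelothrix rhusiopathiae, Lactobacillus acidophilus.

4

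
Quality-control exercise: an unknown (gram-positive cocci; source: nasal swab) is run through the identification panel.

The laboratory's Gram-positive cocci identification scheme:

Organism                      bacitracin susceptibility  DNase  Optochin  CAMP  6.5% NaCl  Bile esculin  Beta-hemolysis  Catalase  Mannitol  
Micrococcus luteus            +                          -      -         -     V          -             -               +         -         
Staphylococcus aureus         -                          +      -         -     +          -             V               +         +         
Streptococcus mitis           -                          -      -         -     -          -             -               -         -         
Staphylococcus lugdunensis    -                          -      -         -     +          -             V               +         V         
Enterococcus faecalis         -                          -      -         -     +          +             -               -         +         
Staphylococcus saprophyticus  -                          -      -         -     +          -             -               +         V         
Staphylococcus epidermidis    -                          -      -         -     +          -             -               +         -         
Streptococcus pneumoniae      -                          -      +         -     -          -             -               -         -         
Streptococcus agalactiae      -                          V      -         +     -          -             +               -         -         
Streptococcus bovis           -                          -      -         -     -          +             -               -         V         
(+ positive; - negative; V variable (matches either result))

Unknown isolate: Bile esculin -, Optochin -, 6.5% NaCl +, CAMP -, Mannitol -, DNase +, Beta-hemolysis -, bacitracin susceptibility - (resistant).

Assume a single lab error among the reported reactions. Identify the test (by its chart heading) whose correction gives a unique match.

As reported, no row in the chart matches all 8 reactions.
Reversing CAMP → still no organism matches.
Reversing bacitracin susceptibility → still no organism matches.
Reversing DNase → 3 organisms match (not unique).
Reversing 6.5% NaCl → still no organism matches.
Reversing Mannitol (to +) → unique match: Staphylococcus aureus.
Reversing Optochin → still no organism matches.
Reversing Bile esculin → still no organism matches.
Reversing Beta-hemolysis → still no organism matches.

Mannitol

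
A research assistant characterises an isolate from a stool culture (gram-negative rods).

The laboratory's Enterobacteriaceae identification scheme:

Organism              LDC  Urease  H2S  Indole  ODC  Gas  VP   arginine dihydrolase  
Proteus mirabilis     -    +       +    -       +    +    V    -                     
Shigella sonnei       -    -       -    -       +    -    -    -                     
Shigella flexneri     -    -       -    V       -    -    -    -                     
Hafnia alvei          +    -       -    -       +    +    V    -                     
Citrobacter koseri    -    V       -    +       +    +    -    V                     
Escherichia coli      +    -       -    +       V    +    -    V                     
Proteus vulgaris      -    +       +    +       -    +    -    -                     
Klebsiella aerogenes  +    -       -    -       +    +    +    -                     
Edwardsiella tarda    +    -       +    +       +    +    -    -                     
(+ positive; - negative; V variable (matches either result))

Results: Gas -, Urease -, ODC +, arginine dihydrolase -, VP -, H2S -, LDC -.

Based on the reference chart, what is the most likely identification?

arginine dihydrolase -: all 9 remaining candidates are consistent.
VP -: excludes Klebsiella aerogenes — 8 left.
H2S -: excludes Proteus mirabilis, Proteus vulgaris, Edwardsiella tarda — 5 left.
Urease -: all 5 remaining candidates are consistent.
LDC -: excludes Hafnia alvei, Escherichia coli — 3 left.
ODC +: excludes Shigella flexneri — 2 left.
Gas -: excludes Citrobacter koseri — 1 left.

Shigella sonnei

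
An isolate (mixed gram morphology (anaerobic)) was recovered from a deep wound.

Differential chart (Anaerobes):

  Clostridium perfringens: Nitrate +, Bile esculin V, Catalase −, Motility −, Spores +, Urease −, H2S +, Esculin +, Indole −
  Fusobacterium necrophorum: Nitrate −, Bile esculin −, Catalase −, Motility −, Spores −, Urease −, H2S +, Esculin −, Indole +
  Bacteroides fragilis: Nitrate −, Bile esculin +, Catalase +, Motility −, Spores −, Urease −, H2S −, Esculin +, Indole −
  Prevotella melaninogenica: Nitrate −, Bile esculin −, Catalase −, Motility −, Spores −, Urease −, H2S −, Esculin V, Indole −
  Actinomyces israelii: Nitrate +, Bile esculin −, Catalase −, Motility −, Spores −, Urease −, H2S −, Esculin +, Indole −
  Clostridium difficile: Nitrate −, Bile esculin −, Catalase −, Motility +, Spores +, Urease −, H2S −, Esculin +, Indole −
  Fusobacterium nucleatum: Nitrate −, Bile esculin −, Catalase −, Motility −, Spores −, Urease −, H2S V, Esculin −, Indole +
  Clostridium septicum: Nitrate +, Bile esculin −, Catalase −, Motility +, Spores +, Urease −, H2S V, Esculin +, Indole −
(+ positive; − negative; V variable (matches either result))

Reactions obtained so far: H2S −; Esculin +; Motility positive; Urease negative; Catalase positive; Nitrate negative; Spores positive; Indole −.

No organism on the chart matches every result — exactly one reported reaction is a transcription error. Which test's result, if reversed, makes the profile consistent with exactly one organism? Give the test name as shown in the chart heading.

As reported, no row in the chart matches all 8 reactions.
Reversing Spores → still no organism matches.
Reversing H2S → still no organism matches.
Reversing Nitrate → still no organism matches.
Reversing Catalase (to −) → unique match: Clostridium difficile.
Reversing Indole → still no organism matches.
Reversing Esculin → still no organism matches.
Reversing Urease → still no organism matches.
Reversing Motility → still no organism matches.

Catalase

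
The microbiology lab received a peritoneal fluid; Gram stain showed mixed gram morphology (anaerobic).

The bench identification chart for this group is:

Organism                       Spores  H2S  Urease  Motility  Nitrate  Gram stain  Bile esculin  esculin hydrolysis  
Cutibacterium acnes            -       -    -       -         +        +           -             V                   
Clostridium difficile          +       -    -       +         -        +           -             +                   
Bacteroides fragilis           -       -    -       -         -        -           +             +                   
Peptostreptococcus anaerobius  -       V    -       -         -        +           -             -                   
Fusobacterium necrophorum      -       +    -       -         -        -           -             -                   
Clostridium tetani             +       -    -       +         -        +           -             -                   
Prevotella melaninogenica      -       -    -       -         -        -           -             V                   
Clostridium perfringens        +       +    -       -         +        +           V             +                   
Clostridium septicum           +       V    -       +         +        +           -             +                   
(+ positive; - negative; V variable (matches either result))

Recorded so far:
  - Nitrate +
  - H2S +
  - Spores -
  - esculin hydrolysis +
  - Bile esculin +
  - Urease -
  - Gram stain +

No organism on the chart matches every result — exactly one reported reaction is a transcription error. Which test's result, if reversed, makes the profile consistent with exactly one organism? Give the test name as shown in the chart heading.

As reported, no row in the chart matches all 7 reactions.
Reversing esculin hydrolysis → still no organism matches.
Reversing Bile esculin → still no organism matches.
Reversing Nitrate → still no organism matches.
Reversing Spores (to +) → unique match: Clostridium perfringens.
Reversing H2S → still no organism matches.
Reversing Urease → still no organism matches.
Reversing Gram stain → still no organism matches.

Spores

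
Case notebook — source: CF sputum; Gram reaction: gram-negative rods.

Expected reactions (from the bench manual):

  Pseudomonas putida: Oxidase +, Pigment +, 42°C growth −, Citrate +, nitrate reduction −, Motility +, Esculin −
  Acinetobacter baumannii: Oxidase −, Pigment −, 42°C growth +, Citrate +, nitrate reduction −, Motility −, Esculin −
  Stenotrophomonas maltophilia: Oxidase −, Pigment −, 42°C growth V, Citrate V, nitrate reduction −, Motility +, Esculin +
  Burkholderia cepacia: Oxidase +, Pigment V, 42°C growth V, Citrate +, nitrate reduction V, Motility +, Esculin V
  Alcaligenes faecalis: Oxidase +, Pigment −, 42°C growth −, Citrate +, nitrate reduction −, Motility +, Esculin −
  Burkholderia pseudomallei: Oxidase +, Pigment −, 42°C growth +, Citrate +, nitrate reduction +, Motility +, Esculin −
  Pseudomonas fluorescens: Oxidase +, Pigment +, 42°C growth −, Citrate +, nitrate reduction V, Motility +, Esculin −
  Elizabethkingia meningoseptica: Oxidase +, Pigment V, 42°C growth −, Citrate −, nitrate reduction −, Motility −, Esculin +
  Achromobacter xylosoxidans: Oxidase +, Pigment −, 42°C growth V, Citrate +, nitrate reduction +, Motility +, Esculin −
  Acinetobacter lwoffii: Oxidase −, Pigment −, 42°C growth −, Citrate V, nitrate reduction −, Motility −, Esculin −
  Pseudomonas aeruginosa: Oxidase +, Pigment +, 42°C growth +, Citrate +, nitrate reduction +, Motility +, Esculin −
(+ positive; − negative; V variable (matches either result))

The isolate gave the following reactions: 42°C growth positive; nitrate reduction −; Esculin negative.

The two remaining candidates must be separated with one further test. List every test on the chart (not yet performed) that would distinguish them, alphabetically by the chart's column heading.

42°C growth +: excludes 5 organisms — 6 left.
nitrate reduction −: excludes Burkholderia pseudomallei, Achromobacter xylosoxidans, Pseudomonas aeruginosa — 3 left.
Esculin −: excludes Stenotrophomonas maltophilia — 2 left.
Two candidates remain: Acinetobacter baumannii and Burkholderia cepacia.
  Oxidase: Acinetobacter baumannii −, Burkholderia cepacia + — discriminates.
  Pigment: − vs V — variable for at least one, does not separate.
  Citrate: + vs + — same for both, does not separate.
  Motility: Acinetobacter baumannii −, Burkholderia cepacia + — discriminates.

Motility, Oxidase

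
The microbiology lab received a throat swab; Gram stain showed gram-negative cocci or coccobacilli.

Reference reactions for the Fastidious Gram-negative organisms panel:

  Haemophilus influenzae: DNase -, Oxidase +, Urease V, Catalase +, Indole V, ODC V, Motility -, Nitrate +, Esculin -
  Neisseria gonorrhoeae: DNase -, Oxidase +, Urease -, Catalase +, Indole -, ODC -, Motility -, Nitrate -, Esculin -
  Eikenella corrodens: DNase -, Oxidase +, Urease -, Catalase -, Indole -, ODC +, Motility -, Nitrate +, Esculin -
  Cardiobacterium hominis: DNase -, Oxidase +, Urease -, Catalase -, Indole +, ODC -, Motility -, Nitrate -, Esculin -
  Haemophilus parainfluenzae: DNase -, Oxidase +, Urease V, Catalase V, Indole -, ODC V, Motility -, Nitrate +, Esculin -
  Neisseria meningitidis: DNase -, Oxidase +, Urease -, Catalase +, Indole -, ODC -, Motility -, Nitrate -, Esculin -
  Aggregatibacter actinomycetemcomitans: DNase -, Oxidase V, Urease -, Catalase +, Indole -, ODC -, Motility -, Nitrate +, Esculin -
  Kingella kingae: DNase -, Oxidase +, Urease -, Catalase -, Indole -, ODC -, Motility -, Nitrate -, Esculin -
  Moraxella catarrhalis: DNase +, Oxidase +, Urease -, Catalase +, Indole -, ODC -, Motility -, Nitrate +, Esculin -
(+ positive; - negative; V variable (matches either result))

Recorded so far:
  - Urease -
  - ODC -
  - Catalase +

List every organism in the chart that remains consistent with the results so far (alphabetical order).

Aggregatibacter actinomycetemcomitans, Haemophilus influenzae, Haemophilus parainfluenzae, Moraxella catarrhalis, Neisseria gonorrhoeae, Neisseria meningitidis

Urease -: all 9 remaining candidates are consistent.
ODC -: excludes Eikenella corrodens — 8 left.
Catalase +: excludes Cardiobacterium hominis, Kingella kingae — 6 left.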